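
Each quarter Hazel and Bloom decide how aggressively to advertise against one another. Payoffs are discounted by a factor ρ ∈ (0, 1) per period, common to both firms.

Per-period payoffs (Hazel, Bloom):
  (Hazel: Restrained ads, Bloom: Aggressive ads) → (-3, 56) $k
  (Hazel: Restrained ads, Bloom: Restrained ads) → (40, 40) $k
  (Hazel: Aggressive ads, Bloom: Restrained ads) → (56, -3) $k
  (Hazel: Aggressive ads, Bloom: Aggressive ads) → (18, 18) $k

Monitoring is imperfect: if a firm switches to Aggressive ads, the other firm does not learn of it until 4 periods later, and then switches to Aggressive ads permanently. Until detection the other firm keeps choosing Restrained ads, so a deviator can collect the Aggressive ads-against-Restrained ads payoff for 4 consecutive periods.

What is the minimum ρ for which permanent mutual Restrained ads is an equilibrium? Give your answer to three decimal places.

0.806

Deviating for the 4 undetected periods gains 56−40 = 16 per period over cooperation, then loses 40−18 = 22 per period forever once punishment starts.
Gain: 16(1 + ρ + … + ρ^3); loss: 22·ρ^4/(1−ρ).
No profitable deviation ⇔ 16(1−ρ^4) ≤ 22·ρ^4, i.e. ρ^4 ≥ 16/(16+22) = 8/19.
Hence ρ ≥ (8/19)^(1/4) ≈ 0.806.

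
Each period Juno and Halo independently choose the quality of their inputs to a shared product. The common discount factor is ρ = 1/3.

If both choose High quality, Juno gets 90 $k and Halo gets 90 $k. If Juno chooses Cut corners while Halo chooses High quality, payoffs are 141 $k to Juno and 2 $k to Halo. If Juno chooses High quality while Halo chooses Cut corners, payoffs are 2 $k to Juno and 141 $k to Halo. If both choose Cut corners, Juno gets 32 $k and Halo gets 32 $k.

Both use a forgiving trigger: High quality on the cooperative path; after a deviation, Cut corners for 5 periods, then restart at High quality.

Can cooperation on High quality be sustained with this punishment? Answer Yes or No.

No

A one-shot deviation gives 141 now, then 32 for 5 periods, then back to 90.
Gain from deviating: (141−90) today; loss: (90−32) in each of the next 5 periods.
No-deviation condition: (90−32)(ρ+…+ρ^5) ≥ 141−90, i.e. ρ+…+ρ^5 ≥ 51/58.
At ρ = 1/3: ρ+…+ρ^5 = 0.4979 < 0.8793.
So cooperation is not sustainable.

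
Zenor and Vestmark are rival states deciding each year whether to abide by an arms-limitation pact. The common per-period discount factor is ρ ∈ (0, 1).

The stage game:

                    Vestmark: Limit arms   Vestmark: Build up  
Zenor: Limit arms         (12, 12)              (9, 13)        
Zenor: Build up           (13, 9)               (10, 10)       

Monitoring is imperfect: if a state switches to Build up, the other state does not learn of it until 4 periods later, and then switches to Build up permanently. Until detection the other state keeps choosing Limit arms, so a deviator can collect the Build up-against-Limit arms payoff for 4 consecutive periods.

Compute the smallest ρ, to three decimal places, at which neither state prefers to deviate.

Deviating for the 4 undetected periods gains 13−12 = 1 per period over cooperation, then loses 12−10 = 2 per period forever once punishment starts.
Gain: 1(1 + ρ + … + ρ^3); loss: 2·ρ^4/(1−ρ).
No profitable deviation ⇔ 1(1−ρ^4) ≤ 2·ρ^4, i.e. ρ^4 ≥ 1/(1+2) = 1/3.
Hence ρ ≥ (1/3)^(1/4) ≈ 0.760.

0.760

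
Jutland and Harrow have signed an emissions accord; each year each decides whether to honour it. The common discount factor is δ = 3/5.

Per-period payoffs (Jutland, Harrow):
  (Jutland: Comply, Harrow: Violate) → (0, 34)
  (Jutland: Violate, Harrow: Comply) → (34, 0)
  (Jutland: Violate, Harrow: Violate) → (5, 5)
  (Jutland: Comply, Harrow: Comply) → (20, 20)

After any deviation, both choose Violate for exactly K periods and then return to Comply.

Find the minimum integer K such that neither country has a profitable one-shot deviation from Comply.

2

IC: δ(1−δ^K)/(1−δ) ≥ (34−20)/(20−5) = 14/15.
With δ = 3/5: need 1 − δ^K ≥ 14/15·(1−3/5)/(3/5), i.e. δ^K ≤ 0.3778.
Since (3/5)^1 = 0.6000 and (3/5)^2 = 0.3600, the smallest such K is 2.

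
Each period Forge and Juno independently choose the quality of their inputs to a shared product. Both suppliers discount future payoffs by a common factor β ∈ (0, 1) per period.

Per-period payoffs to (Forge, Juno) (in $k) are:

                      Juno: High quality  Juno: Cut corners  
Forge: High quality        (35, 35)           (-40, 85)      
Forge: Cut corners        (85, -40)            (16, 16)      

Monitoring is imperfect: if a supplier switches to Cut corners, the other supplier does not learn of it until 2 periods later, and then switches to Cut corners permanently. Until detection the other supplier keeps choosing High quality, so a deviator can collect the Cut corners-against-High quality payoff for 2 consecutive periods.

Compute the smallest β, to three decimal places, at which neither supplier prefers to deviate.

0.851

Deviating for the 2 undetected periods gains 85−35 = 50 per period over cooperation, then loses 35−16 = 19 per period forever once punishment starts.
Gain: 50(1 + β + … + β^1); loss: 19·β^2/(1−β).
No profitable deviation ⇔ 50(1−β^2) ≤ 19·β^2, i.e. β^2 ≥ 50/(50+19) = 50/69.
Hence β ≥ (50/69)^(1/2) ≈ 0.851.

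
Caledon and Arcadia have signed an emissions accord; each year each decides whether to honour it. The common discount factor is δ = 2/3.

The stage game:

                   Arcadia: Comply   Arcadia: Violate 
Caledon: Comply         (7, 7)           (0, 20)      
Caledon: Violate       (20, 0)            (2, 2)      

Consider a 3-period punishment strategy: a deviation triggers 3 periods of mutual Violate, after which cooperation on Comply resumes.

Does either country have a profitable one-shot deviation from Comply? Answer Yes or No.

A one-shot deviation gives 20 now, then 2 for 3 periods, then back to 7.
Gain from deviating: (20−7) today; loss: (7−2) in each of the next 3 periods.
No-deviation condition: (7−2)(δ+…+δ^3) ≥ 20−7, i.e. δ+…+δ^3 ≥ 13/5.
At δ = 2/3: δ+…+δ^3 = 1.4074 < 2.6000.
So cooperation is not sustainable.

Yes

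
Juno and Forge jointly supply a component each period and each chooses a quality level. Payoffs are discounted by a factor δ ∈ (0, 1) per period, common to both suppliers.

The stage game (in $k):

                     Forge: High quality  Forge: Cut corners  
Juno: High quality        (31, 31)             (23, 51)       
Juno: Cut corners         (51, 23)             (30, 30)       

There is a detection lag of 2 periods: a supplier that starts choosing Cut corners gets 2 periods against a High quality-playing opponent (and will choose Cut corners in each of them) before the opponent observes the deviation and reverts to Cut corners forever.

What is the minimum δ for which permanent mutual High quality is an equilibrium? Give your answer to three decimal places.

The best deviation is to choose Cut corners for all 2 undetected periods, earning 51 each, then 30 forever once detected.
Deviation value: 51(1−δ^2)/(1−δ) + 30δ^2/(1−δ); cooperation value: 31/(1−δ).
IC: 31 ≥ 51(1−δ^2) + 30δ^2 = 51 − 21δ^2.
So δ^2 ≥ 20/21, giving δ ≥ (20/21)^(1/2) ≈ 0.976.

0.976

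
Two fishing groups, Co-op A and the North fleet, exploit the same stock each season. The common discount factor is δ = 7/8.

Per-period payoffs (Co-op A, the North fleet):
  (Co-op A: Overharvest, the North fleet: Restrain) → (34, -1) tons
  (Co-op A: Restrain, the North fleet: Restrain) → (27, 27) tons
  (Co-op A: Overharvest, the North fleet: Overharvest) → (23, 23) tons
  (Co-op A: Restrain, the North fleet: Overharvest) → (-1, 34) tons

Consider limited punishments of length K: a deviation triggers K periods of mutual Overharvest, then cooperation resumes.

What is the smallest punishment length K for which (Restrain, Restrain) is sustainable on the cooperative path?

3

Need Σ_{k=1}^{K} δ^k ≥ (34−27)/(27−23) = 1.7500 at δ = 7/8.
At K = 2 the sum is 1.6406 < 1.7500; at K = 3 it is 2.3105 ≥ 1.7500.
So the minimum punishment length is K = 3.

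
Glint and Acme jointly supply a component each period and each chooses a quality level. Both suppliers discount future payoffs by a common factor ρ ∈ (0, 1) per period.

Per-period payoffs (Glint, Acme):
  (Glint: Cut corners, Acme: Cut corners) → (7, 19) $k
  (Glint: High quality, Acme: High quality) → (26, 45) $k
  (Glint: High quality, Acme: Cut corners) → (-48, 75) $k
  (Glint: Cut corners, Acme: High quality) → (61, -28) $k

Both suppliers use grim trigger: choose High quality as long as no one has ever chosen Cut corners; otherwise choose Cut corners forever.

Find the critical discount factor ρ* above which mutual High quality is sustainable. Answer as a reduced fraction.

Glint's threshold: (61−26)/(61−7) = 35/54.
Acme's threshold: (75−45)/(75−19) = 15/28.
35/54 > 15/28, so Glint binds and ρ* = 35/54.

35/54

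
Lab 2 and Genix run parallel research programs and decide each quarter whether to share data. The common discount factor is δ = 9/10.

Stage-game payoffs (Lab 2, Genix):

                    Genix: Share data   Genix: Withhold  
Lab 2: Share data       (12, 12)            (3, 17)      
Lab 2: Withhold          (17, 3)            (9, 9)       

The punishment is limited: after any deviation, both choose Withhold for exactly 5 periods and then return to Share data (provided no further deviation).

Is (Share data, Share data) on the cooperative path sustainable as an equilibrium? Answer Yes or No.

IC: δ+…+δ^5 ≥ (17−12)/(12−9) = 5/3.
At δ = 9/10: partial sum = 3.6856 ≥ 1.6667. Cooperation sustainable.

Yes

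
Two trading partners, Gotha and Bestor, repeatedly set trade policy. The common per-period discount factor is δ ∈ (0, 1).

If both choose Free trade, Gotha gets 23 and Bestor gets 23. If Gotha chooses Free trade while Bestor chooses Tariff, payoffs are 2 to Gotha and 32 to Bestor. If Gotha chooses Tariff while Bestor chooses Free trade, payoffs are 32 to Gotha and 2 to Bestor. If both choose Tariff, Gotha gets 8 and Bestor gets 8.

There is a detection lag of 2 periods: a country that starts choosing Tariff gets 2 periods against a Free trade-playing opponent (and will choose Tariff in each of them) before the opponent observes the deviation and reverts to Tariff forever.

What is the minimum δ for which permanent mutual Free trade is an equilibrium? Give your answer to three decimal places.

0.612

A deviator earns 32 for 2 periods, then 8 forever; cooperating earns 23 forever. Multiplying the IC by (1−δ):
23 ≥ 32(1−δ^2) + 8δ^2, so 24·δ^2 ≥ 9 and δ^2 ≥ 3/8.
δ ≥ (3/8)^(1/2) ≈ 0.612.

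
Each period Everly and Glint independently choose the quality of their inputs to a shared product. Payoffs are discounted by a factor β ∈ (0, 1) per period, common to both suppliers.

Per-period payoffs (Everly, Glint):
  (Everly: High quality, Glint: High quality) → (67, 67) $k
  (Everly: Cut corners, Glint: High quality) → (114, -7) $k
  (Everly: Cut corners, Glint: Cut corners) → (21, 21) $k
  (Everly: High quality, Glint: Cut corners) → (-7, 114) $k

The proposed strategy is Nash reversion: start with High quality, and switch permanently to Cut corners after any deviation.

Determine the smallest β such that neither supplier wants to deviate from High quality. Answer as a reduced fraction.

67/(1−β) ≥ 114 + 21β/(1−β)
67 ≥ 114 − 93β
β ≥ 47/93.

47/93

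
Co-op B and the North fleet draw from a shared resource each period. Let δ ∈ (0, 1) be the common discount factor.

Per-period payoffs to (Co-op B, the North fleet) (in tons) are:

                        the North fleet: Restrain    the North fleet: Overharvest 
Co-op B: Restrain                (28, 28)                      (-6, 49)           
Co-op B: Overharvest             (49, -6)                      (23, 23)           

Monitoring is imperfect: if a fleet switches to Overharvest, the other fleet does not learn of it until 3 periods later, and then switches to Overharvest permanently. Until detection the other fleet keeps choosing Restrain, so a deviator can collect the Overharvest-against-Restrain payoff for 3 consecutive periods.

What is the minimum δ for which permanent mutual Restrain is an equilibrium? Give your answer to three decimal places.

Deviating for the 3 undetected periods gains 49−28 = 21 per period over cooperation, then loses 28−23 = 5 per period forever once punishment starts.
Gain: 21(1 + δ + … + δ^2); loss: 5·δ^3/(1−δ).
No profitable deviation ⇔ 21(1−δ^3) ≤ 5·δ^3, i.e. δ^3 ≥ 21/(21+5) = 21/26.
Hence δ ≥ (21/26)^(1/3) ≈ 0.931.

0.931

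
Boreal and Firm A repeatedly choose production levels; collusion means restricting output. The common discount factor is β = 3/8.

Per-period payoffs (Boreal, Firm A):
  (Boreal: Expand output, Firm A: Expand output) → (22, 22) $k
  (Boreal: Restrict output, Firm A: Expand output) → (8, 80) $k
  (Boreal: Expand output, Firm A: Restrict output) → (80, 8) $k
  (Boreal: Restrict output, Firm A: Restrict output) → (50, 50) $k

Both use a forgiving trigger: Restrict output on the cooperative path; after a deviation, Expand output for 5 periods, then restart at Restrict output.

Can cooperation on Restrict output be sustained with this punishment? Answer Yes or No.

No

IC: β+…+β^5 ≥ (80−50)/(50−22) = 15/14.
At β = 3/8: partial sum = 0.5956 < 1.0714. Cooperation not sustainable.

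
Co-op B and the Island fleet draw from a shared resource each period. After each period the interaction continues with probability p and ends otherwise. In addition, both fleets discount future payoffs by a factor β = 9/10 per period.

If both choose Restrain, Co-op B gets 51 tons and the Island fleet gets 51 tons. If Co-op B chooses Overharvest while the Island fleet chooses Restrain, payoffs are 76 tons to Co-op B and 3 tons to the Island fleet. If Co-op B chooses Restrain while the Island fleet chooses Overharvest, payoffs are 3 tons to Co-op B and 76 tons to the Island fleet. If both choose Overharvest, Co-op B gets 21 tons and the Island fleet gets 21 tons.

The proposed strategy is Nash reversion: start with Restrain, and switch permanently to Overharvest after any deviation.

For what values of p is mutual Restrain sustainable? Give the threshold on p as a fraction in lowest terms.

Expected continuation weight on next period's payoff is β·p = 9/10·p, which plays the role of the discount factor.
Cooperation requires 9/10·p ≥ (76−51)/(76−21) = 5/11, hence p ≥ 50/99.

50/99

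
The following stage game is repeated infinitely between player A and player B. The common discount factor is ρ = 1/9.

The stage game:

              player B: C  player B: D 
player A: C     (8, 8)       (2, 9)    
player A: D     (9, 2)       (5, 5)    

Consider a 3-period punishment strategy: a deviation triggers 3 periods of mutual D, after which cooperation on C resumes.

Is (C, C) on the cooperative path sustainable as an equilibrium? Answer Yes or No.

No

IC: ρ+…+ρ^3 ≥ (9−8)/(8−5) = 1/3.
At ρ = 1/9: partial sum = 0.1248 < 0.3333. Cooperation not sustainable.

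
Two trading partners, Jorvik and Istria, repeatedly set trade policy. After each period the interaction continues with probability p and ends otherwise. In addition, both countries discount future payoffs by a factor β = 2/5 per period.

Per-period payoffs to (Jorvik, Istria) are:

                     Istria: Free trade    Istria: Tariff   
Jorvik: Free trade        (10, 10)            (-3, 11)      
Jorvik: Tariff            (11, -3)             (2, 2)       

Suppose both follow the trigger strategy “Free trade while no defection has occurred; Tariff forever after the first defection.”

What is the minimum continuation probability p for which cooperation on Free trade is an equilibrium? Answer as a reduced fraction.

5/18

Expected continuation weight on next period's payoff is β·p = 2/5·p, which plays the role of the discount factor.
Cooperation requires 2/5·p ≥ (11−10)/(11−2) = 1/9, hence p ≥ 5/18.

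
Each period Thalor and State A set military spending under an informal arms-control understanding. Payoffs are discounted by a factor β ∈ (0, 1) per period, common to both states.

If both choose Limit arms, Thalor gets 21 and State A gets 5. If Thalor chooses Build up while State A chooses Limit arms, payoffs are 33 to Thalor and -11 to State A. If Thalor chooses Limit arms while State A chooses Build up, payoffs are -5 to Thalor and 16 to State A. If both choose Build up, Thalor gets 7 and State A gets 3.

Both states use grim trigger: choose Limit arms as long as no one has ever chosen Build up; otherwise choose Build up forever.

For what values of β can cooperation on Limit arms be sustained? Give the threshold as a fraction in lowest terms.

Thalor: cooperation gives 21 each period; deviation gives 33 once then 7 forever.
  21/(1−β) ≥ 33 + 7β/(1−β) ⇒ β ≥ 12/26 = 6/13.
State A: cooperation gives 5 each period; deviation gives 16 once then 3 forever.
  β ≥ 11/13.
Both must hold, so the binding constraint is State A's: β ≥ 11/13.

11/13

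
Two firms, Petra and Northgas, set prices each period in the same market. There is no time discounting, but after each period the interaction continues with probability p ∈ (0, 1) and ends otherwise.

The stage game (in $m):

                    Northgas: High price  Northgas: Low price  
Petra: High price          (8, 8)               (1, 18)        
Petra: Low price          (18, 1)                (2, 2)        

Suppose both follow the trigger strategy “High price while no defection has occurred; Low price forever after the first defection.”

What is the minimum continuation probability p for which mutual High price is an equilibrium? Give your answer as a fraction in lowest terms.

5/8

Expected cooperation value is 8 + p·8 + p²·8 + … = 8/(1−p); deviation gives 18 + p·2/(1−p).
8 ≥ 18(1−p) + 2p ⇒ 16p ≥ 10 ⇒ p ≥ 10/16 = 5/8.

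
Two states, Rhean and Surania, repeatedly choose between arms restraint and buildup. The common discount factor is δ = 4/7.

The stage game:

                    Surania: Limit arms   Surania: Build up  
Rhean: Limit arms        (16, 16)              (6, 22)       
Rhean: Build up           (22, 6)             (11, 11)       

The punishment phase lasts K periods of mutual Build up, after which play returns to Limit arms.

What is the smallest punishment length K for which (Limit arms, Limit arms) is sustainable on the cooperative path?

Need Σ_{k=1}^{K} δ^k ≥ (22−16)/(16−11) = 1.2000 at δ = 4/7.
At K = 4 the sum is 1.1912 < 1.2000; at K = 5 it is 1.2521 ≥ 1.2000.
So the minimum punishment length is K = 5.

5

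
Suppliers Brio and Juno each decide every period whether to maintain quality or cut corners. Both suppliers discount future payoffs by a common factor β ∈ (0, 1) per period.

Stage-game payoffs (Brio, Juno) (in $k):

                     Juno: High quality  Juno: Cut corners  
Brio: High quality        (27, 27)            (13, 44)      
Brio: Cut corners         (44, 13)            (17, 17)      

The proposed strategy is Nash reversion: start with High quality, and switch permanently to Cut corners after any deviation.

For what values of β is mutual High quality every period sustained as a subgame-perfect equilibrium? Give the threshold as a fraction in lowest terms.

Cooperation forever yields 27 each period: 27/(1−β).
Deviating yields 44 once, then 17 forever: 44 + 17β/(1−β).
No profitable deviation requires 27/(1−β) ≥ 44 + 17β/(1−β).
Multiplying by (1−β): 27 ≥ 44(1−β) + 17β = 44 − 27β.
So 27β ≥ 17, i.e. β ≥ 17/27.

17/27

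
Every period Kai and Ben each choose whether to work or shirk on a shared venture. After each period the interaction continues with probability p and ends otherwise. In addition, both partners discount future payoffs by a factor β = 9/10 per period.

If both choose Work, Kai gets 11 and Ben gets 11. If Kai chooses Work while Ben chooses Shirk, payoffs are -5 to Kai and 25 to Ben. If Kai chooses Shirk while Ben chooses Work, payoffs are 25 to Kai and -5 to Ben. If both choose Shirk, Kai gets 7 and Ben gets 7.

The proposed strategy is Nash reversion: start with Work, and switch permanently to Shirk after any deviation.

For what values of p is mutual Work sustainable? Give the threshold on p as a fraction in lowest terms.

70/81

With continuation probability p and discount β, the effective per-period discount factor is βp.
Grim-trigger IC: βp ≥ (25−11)/(25−7) = 7/9.
So p ≥ (7/9)/(9/10) = 70/81.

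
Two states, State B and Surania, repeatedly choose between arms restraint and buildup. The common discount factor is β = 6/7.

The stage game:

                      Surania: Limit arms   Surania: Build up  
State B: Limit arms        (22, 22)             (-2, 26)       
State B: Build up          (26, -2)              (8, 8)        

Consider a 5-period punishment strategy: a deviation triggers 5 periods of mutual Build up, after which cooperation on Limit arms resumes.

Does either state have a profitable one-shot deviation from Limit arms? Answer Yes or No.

IC: β+…+β^5 ≥ (26−22)/(22−8) = 2/7.
At β = 6/7: partial sum = 3.2240 ≥ 0.2857. Cooperation sustainable.

No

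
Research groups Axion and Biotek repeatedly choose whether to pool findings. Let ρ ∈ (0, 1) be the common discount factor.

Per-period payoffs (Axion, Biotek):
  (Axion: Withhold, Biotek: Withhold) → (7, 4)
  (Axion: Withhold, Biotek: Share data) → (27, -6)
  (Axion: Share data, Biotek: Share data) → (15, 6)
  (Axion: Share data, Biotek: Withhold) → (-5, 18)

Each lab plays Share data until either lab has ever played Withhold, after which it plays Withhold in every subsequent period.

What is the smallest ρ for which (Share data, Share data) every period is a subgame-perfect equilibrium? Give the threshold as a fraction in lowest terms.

6/7

For Axion: deviation gain 27−15 = 12, per-period punishment loss 15−7 = 8. IC gives ρ ≥ 12/20 = 3/5.
For Biotek: gain 12, loss 2 per period, so ρ ≥ 12/14 = 6/7.
The tighter constraint is Biotek's, so cooperation needs ρ ≥ 6/7.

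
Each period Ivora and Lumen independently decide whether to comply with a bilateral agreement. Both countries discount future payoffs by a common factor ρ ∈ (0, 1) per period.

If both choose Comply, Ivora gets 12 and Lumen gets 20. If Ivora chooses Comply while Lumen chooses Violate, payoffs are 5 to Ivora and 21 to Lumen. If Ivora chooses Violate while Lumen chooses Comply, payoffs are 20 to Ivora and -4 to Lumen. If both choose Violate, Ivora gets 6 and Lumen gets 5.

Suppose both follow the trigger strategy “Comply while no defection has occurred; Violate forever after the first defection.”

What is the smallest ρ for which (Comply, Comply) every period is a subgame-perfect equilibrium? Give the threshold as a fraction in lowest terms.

4/7

Ivora: cooperation gives 12 each period; deviation gives 20 once then 6 forever.
  12/(1−ρ) ≥ 20 + 6ρ/(1−ρ) ⇒ ρ ≥ 8/14 = 4/7.
Lumen: cooperation gives 20 each period; deviation gives 21 once then 5 forever.
  ρ ≥ 1/16.
Both must hold, so the binding constraint is Ivora's: ρ ≥ 4/7.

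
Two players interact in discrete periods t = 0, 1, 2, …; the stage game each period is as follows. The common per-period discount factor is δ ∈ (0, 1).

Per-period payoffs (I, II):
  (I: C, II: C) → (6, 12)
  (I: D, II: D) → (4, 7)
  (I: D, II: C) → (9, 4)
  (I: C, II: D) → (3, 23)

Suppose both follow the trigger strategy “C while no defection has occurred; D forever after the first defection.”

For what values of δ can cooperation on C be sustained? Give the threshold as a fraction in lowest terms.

11/16

For I: deviation gain 9−6 = 3, per-period punishment loss 6−4 = 2. IC gives δ ≥ 3/5.
For II: gain 11, loss 5 per period, so δ ≥ 11/16.
The tighter constraint is II's, so cooperation needs δ ≥ 11/16.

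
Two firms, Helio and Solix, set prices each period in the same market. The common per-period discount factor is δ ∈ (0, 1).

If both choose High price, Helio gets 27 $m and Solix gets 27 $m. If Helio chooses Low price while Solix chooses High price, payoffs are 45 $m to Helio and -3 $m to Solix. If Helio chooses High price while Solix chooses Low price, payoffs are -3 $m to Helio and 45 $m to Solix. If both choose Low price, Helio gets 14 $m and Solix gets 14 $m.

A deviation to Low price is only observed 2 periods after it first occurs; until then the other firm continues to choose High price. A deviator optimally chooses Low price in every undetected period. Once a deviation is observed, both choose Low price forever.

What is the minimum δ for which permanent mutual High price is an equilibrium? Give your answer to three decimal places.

Deviating for the 2 undetected periods gains 45−27 = 18 per period over cooperation, then loses 27−14 = 13 per period forever once punishment starts.
Gain: 18(1 + δ + … + δ^1); loss: 13·δ^2/(1−δ).
No profitable deviation ⇔ 18(1−δ^2) ≤ 13·δ^2, i.e. δ^2 ≥ 18/(18+13) = 18/31.
Hence δ ≥ (18/31)^(1/2) ≈ 0.762.

0.762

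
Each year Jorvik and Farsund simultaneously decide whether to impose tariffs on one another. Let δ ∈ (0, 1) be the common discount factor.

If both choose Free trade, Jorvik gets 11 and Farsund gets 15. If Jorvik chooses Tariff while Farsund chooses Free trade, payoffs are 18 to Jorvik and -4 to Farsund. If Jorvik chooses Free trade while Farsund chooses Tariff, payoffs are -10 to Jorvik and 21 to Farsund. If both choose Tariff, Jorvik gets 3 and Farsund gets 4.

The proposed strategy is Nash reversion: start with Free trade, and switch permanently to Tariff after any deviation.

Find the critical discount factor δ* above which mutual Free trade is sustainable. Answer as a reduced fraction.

Jorvik's threshold: (18−11)/(18−3) = 7/15.
Farsund's threshold: (21−15)/(21−4) = 6/17.
7/15 > 6/17, so Jorvik binds and δ* = 7/15.

7/15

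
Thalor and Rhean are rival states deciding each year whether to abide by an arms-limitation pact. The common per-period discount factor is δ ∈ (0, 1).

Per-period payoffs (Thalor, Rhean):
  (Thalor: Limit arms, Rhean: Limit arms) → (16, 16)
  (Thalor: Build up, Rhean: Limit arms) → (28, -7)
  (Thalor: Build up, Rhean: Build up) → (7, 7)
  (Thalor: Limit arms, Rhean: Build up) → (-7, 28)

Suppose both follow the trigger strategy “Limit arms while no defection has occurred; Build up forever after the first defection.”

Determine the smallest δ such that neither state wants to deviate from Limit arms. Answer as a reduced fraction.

4/7

Cooperation forever yields 16 each period: 16/(1−δ).
Deviating yields 28 once, then 7 forever: 28 + 7δ/(1−δ).
No profitable deviation requires 16/(1−δ) ≥ 28 + 7δ/(1−δ).
Multiplying by (1−δ): 16 ≥ 28(1−δ) + 7δ = 28 − 21δ.
So 21δ ≥ 12, i.e. δ ≥ 12/21 = 4/7.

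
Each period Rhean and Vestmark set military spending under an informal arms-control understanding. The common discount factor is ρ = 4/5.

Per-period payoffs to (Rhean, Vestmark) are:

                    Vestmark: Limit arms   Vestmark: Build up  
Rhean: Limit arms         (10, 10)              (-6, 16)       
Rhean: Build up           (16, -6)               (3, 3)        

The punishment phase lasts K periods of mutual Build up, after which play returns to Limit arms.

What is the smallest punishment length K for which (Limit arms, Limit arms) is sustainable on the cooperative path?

2

Need Σ_{k=1}^{K} ρ^k ≥ (16−10)/(10−3) = 0.8571 at ρ = 4/5.
At K = 1 the sum is 0.8000 < 0.8571; at K = 2 it is 1.4400 ≥ 0.8571.
So the minimum punishment length is K = 2.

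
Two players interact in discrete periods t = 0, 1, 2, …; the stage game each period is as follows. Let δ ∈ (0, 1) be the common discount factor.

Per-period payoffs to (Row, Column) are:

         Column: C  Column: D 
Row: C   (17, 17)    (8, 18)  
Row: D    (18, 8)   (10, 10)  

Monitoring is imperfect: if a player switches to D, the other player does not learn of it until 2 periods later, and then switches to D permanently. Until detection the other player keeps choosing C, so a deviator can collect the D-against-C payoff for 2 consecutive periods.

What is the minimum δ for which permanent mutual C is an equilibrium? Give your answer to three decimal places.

0.354

Deviating for the 2 undetected periods gains 18−17 = 1 per period over cooperation, then loses 17−10 = 7 per period forever once punishment starts.
Gain: 1(1 + δ + … + δ^1); loss: 7·δ^2/(1−δ).
No profitable deviation ⇔ 1(1−δ^2) ≤ 7·δ^2, i.e. δ^2 ≥ 1/(1+7) = 1/8.
Hence δ ≥ (1/8)^(1/2) ≈ 0.354.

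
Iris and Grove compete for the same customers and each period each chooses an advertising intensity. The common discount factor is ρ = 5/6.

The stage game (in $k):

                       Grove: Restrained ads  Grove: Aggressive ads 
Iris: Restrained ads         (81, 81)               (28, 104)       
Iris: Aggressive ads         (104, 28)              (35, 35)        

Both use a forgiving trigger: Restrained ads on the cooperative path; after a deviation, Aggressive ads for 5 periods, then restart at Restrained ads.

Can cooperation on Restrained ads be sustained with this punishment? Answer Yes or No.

IC: ρ+…+ρ^5 ≥ (104−81)/(81−35) = 1/2.
At ρ = 5/6: partial sum = 2.9906 ≥ 0.5000. Cooperation sustainable.

Yes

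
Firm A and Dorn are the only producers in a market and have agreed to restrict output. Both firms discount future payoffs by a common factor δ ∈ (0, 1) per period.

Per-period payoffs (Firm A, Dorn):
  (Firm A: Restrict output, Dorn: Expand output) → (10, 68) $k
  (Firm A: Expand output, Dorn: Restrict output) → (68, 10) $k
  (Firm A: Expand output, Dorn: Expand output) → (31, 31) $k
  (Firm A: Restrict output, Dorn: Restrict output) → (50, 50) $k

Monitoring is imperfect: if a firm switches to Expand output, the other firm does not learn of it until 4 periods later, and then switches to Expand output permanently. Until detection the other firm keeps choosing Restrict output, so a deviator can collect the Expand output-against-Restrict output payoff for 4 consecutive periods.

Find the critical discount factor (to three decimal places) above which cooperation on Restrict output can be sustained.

Deviating for the 4 undetected periods gains 68−50 = 18 per period over cooperation, then loses 50−31 = 19 per period forever once punishment starts.
Gain: 18(1 + δ + … + δ^3); loss: 19·δ^4/(1−δ).
No profitable deviation ⇔ 18(1−δ^4) ≤ 19·δ^4, i.e. δ^4 ≥ 18/(18+19) = 18/37.
Hence δ ≥ (18/37)^(1/4) ≈ 0.835.

0.835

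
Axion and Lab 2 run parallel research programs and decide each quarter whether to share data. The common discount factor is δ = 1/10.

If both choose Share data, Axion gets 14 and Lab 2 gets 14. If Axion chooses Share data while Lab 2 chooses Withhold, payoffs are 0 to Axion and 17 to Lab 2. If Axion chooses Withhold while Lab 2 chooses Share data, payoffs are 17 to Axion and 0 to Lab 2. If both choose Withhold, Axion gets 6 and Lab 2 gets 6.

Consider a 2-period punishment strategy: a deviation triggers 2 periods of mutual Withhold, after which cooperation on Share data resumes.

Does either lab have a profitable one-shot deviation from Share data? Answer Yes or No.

Yes

IC: δ+…+δ^2 ≥ (17−14)/(14−6) = 3/8.
At δ = 1/10: partial sum = 0.1100 < 0.3750. Cooperation not sustainable.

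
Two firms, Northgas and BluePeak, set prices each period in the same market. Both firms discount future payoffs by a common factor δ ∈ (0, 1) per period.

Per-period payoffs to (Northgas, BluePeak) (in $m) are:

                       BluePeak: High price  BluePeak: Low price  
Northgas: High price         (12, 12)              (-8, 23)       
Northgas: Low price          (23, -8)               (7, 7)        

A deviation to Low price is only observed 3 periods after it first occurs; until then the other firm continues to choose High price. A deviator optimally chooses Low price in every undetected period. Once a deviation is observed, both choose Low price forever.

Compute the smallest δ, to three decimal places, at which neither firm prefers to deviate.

Deviating for the 3 undetected periods gains 23−12 = 11 per period over cooperation, then loses 12−7 = 5 per period forever once punishment starts.
Gain: 11(1 + δ + … + δ^2); loss: 5·δ^3/(1−δ).
No profitable deviation ⇔ 11(1−δ^3) ≤ 5·δ^3, i.e. δ^3 ≥ 11/(11+5) = 11/16.
Hence δ ≥ (11/16)^(1/3) ≈ 0.883.

0.883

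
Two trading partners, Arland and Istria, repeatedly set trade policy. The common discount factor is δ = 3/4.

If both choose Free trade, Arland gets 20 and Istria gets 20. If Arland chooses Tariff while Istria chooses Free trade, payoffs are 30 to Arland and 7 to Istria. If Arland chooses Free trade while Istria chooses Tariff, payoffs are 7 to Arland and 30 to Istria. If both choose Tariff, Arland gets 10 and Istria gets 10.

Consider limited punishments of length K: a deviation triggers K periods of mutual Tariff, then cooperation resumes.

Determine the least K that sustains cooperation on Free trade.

No profitable deviation requires (20−10)(δ+…+δ^K) ≥ 30−20, i.e. δ+…+δ^K ≥ 1 ≈ 1.0000.
With δ = 3/4, the partial sums are K=1: 0.7500, K=2: 1.3125.
K = 2 is the first length at which the sum reaches 1.0000.

2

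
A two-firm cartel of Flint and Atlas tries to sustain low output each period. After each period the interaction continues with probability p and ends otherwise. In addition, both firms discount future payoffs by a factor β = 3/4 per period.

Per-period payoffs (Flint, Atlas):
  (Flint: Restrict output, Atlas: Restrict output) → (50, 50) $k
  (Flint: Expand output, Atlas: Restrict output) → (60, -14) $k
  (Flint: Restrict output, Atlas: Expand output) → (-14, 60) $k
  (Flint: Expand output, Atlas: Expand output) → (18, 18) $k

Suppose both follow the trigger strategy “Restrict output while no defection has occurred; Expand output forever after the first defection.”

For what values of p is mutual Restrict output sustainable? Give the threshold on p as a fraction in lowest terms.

20/63

With continuation probability p and discount β, the effective per-period discount factor is βp.
Grim-trigger IC: βp ≥ (60−50)/(60−18) = 5/21.
So p ≥ (5/21)/(3/4) = 20/63.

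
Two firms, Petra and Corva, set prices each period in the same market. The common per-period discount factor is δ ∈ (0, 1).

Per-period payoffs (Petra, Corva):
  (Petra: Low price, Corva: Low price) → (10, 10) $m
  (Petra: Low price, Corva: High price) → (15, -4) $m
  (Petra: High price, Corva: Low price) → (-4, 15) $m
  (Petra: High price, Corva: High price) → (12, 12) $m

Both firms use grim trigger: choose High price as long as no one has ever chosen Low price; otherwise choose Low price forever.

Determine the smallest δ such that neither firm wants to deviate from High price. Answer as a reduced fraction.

3/5

Cooperation forever yields 12 each period: 12/(1−δ).
Deviating yields 15 once, then 10 forever: 15 + 10δ/(1−δ).
No profitable deviation requires 12/(1−δ) ≥ 15 + 10δ/(1−δ).
Multiplying by (1−δ): 12 ≥ 15(1−δ) + 10δ = 15 − 5δ.
So 5δ ≥ 3, i.e. δ ≥ 3/5.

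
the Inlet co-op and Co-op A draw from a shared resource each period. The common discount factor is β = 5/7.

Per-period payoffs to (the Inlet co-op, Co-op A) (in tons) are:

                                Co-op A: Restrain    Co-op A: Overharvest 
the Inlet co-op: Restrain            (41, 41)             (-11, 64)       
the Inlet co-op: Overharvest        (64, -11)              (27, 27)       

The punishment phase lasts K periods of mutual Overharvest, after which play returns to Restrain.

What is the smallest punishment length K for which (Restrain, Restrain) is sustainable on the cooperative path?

4

IC: β(1−β^K)/(1−β) ≥ (64−41)/(41−27) = 23/14.
With β = 5/7: need 1 − β^K ≥ 23/14·(1−5/7)/(5/7), i.e. β^K ≤ 0.3429.
Since (5/7)^3 = 0.3644 and (5/7)^4 = 0.2603, the smallest such K is 4.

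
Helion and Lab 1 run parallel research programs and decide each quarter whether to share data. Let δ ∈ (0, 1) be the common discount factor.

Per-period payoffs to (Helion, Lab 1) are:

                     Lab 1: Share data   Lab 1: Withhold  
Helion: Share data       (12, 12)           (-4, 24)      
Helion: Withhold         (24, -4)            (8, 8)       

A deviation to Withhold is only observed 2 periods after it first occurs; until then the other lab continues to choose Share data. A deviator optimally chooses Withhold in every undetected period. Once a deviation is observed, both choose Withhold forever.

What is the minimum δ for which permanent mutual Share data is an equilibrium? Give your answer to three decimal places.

0.866

A deviator earns 24 for 2 periods, then 8 forever; cooperating earns 12 forever. Multiplying the IC by (1−δ):
12 ≥ 24(1−δ^2) + 8δ^2, so 16·δ^2 ≥ 12 and δ^2 ≥ 3/4.
δ ≥ (3/4)^(1/2) ≈ 0.866.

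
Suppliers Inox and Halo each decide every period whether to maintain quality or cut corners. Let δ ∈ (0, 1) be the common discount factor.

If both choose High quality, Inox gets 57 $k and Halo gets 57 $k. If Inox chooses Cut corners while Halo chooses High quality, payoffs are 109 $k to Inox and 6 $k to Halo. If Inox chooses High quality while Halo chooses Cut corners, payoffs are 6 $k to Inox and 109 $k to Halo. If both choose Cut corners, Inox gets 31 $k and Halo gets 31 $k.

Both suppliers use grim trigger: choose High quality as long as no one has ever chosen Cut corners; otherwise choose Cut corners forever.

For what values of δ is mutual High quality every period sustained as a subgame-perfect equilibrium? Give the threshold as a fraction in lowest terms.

57/(1−δ) ≥ 109 + 31δ/(1−δ)
57 ≥ 109 − 78δ
δ ≥ 52/78 = 2/3.

2/3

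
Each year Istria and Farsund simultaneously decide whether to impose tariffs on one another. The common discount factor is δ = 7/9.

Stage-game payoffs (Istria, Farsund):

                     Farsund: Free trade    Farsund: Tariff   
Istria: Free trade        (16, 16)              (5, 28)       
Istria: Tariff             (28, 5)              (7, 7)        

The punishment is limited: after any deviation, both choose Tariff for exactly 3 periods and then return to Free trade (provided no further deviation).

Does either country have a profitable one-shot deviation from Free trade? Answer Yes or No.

No

IC: δ+…+δ^3 ≥ (28−16)/(16−7) = 4/3.
At δ = 7/9: partial sum = 1.8532 ≥ 1.3333. Cooperation sustainable.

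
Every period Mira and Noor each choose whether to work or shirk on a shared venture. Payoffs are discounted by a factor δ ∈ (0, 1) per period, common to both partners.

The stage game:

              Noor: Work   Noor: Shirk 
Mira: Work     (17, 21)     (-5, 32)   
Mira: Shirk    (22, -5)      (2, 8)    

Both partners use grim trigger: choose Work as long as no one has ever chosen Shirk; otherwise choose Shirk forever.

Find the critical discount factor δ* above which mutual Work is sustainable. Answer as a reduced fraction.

11/24

Mira: cooperation gives 17 each period; deviation gives 22 once then 2 forever.
  17/(1−δ) ≥ 22 + 2δ/(1−δ) ⇒ δ ≥ 5/20 = 1/4.
Noor: cooperation gives 21 each period; deviation gives 32 once then 8 forever.
  δ ≥ 11/24.
Both must hold, so the binding constraint is Noor's: δ ≥ 11/24.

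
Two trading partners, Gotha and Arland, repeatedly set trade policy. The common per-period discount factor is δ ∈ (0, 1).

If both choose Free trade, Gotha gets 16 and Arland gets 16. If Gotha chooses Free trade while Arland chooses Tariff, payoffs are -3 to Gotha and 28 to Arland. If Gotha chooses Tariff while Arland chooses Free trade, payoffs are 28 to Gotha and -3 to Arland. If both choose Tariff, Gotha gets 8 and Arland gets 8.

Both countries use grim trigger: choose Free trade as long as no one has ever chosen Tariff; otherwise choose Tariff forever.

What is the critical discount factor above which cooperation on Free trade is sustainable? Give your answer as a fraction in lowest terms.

One-period gain from deviating is 28 − 16 = 12. The loss is 16 − 8 = 8 in every subsequent period, with present value 8·δ/(1−δ).
Deviation is unprofitable when 8·δ/(1−δ) ≥ 12, i.e. δ/(1−δ) ≥ 3/2.
Equivalently δ ≥ 12/(12+8) = 3/5.

3/5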